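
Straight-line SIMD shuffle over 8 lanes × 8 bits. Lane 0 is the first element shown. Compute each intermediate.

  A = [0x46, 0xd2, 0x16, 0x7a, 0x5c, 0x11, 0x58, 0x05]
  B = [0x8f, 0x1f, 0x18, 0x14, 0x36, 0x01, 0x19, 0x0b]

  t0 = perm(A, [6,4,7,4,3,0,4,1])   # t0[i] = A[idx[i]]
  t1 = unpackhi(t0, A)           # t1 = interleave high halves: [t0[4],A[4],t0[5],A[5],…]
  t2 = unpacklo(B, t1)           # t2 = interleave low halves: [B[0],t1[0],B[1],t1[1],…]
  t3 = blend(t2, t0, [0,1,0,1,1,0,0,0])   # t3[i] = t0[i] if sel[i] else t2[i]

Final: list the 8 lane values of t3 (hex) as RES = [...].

RES = [ 0x8f  0x5c  0x1f  0x5c  0x7a  0x46  0x14  0x11 ]

→ t0 |58|5c|05|5c|7a|46|5c|d2|
→ t1 |7a|5c|46|11|5c|58|d2|05|
→ t2 |8f|7a|1f|5c|18|46|14|11|
→ t3 |8f|5c|1f|5c|7a|46|14|11|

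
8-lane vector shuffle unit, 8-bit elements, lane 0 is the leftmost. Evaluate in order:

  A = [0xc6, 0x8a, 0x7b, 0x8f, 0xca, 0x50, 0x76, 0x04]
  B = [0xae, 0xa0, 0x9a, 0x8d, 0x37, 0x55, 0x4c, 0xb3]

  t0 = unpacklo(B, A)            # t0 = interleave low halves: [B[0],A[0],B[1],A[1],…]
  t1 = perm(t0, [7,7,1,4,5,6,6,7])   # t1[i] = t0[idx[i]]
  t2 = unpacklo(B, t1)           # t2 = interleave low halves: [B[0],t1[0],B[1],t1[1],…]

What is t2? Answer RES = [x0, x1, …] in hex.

t0 = [0xae, 0xc6, 0xa0, 0x8a, 0x9a, 0x7b, 0x8d, 0x8f]
t1 = [0x8f, 0x8f, 0xc6, 0x9a, 0x7b, 0x8d, 0x8d, 0x8f]
t2 = [0xae, 0x8f, 0xa0, 0x8f, 0x9a, 0xc6, 0x8d, 0x9a]

RES = [ 0xae  0x8f  0xa0  0x8f  0x9a  0xc6  0x8d  0x9a ]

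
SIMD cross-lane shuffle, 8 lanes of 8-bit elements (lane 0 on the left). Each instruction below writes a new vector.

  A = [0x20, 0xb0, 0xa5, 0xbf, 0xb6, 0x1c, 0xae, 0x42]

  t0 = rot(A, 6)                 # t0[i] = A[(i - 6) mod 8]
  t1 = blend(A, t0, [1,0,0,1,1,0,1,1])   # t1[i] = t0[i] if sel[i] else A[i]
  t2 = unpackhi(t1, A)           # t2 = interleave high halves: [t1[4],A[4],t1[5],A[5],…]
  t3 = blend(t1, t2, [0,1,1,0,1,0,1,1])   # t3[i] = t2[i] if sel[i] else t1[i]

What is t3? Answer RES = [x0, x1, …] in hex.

RES = [ 0xa5  0xb6  0x1c  0x1c  0x20  0x1c  0xb0  0x42 ]

  t0: a5 bf b6 1c ae 42 20 b0
  t1: a5 b0 a5 1c ae 1c 20 b0
  t2: ae b6 1c 1c 20 ae b0 42
  t3: a5 b6 1c 1c 20 1c b0 42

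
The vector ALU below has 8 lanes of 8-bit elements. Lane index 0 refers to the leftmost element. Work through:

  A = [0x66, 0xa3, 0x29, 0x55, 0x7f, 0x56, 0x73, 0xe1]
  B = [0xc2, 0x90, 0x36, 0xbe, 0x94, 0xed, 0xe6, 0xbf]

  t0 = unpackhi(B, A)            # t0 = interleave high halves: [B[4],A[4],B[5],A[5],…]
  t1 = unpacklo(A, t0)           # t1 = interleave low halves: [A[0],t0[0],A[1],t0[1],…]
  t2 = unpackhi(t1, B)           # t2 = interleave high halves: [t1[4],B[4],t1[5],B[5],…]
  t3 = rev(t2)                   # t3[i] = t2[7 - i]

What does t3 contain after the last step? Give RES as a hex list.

→ t0 |94|7f|ed|56|e6|73|bf|e1|
→ t1 |66|94|a3|7f|29|ed|55|56|
→ t2 |29|94|ed|ed|55|e6|56|bf|
→ t3 |bf|56|e6|55|ed|ed|94|29|

RES = [0xbf, 0x56, 0xe6, 0x55, 0xed, 0xed, 0x94, 0x29]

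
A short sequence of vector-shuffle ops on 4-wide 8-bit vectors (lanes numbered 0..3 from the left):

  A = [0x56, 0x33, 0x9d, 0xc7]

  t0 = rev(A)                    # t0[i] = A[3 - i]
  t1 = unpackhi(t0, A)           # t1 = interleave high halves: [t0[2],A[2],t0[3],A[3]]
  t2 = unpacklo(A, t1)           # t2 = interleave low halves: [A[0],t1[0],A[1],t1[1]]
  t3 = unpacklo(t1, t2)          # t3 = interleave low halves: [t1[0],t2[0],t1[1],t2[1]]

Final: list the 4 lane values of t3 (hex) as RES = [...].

t0 = [0xc7, 0x9d, 0x33, 0x56]
t1 = [0x33, 0x9d, 0x56, 0xc7]
t2 = [0x56, 0x33, 0x33, 0x9d]
t3 = [0x33, 0x56, 0x9d, 0x33]

RES = [ 0x33  0x56  0x9d  0x33 ]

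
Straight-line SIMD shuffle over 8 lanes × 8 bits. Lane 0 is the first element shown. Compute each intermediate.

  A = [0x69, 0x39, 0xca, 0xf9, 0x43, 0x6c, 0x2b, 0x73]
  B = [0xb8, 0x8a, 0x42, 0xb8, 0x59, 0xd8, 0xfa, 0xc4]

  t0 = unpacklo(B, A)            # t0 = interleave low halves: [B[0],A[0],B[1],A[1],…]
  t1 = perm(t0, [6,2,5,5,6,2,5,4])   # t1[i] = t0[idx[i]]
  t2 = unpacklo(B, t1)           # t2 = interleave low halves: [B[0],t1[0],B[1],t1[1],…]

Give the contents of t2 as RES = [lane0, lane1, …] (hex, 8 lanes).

  t0: b8 69 8a 39 42 ca b8 f9
  t1: b8 8a ca ca b8 8a ca 42
  t2: b8 b8 8a 8a 42 ca b8 ca

RES = [ 0xb8  0xb8  0x8a  0x8a  0x42  0xca  0xb8  0xca ]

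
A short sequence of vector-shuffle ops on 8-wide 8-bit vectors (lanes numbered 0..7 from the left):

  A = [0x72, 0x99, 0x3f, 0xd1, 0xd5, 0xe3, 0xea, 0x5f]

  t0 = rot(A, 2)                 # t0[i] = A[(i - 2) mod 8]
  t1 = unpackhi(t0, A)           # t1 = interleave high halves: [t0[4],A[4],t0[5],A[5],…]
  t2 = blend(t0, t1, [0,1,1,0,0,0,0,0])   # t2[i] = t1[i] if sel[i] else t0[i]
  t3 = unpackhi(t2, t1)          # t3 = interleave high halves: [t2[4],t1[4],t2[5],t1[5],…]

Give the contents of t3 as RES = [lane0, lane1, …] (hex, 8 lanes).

RES = [ 0x3f  0xd5  0xd1  0xea  0xd5  0xe3  0xe3  0x5f ]

t0 = [0xea, 0x5f, 0x72, 0x99, 0x3f, 0xd1, 0xd5, 0xe3]
t1 = [0x3f, 0xd5, 0xd1, 0xe3, 0xd5, 0xea, 0xe3, 0x5f]
t2 = [0xea, 0xd5, 0xd1, 0x99, 0x3f, 0xd1, 0xd5, 0xe3]
t3 = [0x3f, 0xd5, 0xd1, 0xea, 0xd5, 0xe3, 0xe3, 0x5f]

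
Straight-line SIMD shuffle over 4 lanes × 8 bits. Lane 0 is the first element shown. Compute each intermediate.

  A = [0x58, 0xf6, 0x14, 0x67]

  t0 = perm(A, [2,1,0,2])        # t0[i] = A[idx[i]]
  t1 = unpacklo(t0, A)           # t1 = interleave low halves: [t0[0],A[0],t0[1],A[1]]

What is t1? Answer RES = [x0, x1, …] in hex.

RES = [ 0x14  0x58  0xf6  0xf6 ]

  t0: 14 f6 58 14
  t1: 14 58 f6 f6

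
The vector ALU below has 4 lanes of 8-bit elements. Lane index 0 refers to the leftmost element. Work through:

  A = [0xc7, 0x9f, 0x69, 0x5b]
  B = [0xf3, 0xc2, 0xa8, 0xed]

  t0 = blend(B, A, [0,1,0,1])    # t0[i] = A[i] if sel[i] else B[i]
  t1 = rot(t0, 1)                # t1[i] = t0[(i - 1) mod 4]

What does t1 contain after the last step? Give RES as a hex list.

RES = [ 0x5b  0xf3  0x9f  0xa8 ]

t0 = [0xf3, 0x9f, 0xa8, 0x5b]
t1 = [0x5b, 0xf3, 0x9f, 0xa8]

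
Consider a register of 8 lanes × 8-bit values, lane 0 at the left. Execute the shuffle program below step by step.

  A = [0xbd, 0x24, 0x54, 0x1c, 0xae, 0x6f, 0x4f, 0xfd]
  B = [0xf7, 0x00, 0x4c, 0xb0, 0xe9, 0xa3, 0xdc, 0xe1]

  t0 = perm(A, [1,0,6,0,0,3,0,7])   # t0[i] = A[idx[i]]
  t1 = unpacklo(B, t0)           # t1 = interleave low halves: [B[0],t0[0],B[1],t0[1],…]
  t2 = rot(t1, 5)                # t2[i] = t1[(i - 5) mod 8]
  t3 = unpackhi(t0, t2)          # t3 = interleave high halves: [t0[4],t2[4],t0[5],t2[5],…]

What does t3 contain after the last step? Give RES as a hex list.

RES = [ 0xbd  0xbd  0x1c  0xf7  0xbd  0x24  0xfd  0x00 ]

→ t0 |24|bd|4f|bd|bd|1c|bd|fd|
→ t1 |f7|24|00|bd|4c|4f|b0|bd|
→ t2 |bd|4c|4f|b0|bd|f7|24|00|
→ t3 |bd|bd|1c|f7|bd|24|fd|00|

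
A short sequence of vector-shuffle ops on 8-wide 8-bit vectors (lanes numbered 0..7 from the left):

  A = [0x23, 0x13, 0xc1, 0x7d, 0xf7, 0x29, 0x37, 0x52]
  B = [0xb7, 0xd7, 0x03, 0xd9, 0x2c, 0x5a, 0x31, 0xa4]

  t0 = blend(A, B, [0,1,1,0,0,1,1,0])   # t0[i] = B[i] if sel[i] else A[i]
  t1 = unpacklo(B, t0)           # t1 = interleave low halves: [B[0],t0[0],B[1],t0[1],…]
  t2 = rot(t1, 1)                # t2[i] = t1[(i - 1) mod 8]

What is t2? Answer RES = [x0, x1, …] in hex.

→ t0 |23|d7|03|7d|f7|5a|31|52|
→ t1 |b7|23|d7|d7|03|03|d9|7d|
→ t2 |7d|b7|23|d7|d7|03|03|d9|

RES = [0x7d, 0xb7, 0x23, 0xd7, 0xd7, 0x03, 0x03, 0xd9]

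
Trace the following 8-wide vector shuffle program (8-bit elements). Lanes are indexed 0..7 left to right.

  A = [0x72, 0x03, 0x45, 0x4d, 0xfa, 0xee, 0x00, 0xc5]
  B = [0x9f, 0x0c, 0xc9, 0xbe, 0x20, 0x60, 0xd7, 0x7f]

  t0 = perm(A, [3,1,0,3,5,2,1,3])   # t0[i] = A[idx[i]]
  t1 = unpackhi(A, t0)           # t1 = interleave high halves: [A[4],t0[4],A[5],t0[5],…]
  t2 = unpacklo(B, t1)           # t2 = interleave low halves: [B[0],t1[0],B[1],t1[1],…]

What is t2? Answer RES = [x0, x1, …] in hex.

RES = [0x9f, 0xfa, 0x0c, 0xee, 0xc9, 0xee, 0xbe, 0x45]

  t0: 4d 03 72 4d ee 45 03 4d
  t1: fa ee ee 45 00 03 c5 4d
  t2: 9f fa 0c ee c9 ee be 45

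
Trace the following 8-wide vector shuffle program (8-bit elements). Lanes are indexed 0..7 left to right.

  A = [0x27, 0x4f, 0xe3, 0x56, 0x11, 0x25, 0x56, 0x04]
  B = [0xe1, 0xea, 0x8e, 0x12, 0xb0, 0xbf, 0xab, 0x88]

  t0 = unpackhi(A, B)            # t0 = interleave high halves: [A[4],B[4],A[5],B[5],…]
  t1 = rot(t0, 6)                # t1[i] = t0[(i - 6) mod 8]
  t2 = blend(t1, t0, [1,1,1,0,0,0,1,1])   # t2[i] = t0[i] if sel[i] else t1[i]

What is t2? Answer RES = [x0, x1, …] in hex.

RES = [ 0x11  0xb0  0x25  0xab  0x04  0x88  0x04  0x88 ]

t0 = [0x11, 0xb0, 0x25, 0xbf, 0x56, 0xab, 0x04, 0x88]
t1 = [0x25, 0xbf, 0x56, 0xab, 0x04, 0x88, 0x11, 0xb0]
t2 = [0x11, 0xb0, 0x25, 0xab, 0x04, 0x88, 0x04, 0x88]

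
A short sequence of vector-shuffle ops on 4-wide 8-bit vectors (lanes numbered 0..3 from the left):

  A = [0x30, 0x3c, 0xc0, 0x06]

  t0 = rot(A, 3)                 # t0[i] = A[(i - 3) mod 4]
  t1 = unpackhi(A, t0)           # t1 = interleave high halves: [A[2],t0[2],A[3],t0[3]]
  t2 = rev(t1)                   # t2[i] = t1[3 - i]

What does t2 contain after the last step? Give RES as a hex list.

RES = [ 0x30  0x06  0x06  0xc0 ]

→ t0 |3c|c0|06|30|
→ t1 |c0|06|06|30|
→ t2 |30|06|06|c0|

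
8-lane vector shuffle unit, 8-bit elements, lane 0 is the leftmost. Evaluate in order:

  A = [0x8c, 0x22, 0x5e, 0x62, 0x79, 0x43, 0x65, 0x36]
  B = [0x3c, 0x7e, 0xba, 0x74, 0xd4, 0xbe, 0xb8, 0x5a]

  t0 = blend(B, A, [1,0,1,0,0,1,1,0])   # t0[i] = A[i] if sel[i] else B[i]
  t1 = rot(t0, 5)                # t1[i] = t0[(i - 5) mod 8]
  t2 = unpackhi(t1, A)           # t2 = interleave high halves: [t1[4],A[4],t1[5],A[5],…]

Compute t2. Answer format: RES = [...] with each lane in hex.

RES = [ 0x5a  0x79  0x8c  0x43  0x7e  0x65  0x5e  0x36 ]

→ t0 |8c|7e|5e|74|d4|43|65|5a|
→ t1 |74|d4|43|65|5a|8c|7e|5e|
→ t2 |5a|79|8c|43|7e|65|5e|36|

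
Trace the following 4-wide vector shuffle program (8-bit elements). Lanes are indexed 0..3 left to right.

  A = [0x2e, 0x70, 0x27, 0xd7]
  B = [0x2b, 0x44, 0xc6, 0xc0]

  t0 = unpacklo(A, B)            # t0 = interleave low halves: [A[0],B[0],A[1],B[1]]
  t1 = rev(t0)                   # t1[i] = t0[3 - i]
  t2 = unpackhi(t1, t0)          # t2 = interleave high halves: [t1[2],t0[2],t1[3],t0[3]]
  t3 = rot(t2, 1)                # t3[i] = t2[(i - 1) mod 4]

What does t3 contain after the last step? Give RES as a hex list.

RES = [0x44, 0x2b, 0x70, 0x2e]

t0 = [0x2e, 0x2b, 0x70, 0x44]
t1 = [0x44, 0x70, 0x2b, 0x2e]
t2 = [0x2b, 0x70, 0x2e, 0x44]
t3 = [0x44, 0x2b, 0x70, 0x2e]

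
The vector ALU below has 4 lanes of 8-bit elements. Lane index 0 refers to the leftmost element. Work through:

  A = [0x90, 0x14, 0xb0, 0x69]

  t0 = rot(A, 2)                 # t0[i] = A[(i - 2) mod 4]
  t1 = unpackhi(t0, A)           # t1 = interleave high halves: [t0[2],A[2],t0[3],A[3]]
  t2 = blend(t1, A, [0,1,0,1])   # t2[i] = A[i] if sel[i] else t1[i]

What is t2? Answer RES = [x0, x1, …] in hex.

→ t0 |b0|69|90|14|
→ t1 |90|b0|14|69|
→ t2 |90|14|14|69|

RES = [ 0x90  0x14  0x14  0x69 ]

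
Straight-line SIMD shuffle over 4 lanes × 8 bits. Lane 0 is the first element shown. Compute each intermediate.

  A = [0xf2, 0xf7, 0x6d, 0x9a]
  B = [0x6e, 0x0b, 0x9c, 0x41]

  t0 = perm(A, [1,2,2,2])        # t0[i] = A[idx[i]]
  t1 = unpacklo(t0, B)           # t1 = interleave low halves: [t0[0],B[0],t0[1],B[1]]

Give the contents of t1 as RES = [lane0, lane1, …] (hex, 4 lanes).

RES = [0xf7, 0x6e, 0x6d, 0x0b]

  t0: f7 6d 6d 6d
  t1: f7 6e 6d 0b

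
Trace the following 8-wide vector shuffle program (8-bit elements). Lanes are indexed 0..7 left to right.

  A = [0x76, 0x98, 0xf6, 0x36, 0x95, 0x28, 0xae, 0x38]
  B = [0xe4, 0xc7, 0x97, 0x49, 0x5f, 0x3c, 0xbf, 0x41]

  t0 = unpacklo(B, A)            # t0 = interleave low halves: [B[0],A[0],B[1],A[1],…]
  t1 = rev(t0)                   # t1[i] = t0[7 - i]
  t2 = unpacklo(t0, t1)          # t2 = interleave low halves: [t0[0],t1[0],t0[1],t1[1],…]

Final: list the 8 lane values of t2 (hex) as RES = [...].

RES = [0xe4, 0x36, 0x76, 0x49, 0xc7, 0xf6, 0x98, 0x97]

→ t0 |e4|76|c7|98|97|f6|49|36|
→ t1 |36|49|f6|97|98|c7|76|e4|
→ t2 |e4|36|76|49|c7|f6|98|97|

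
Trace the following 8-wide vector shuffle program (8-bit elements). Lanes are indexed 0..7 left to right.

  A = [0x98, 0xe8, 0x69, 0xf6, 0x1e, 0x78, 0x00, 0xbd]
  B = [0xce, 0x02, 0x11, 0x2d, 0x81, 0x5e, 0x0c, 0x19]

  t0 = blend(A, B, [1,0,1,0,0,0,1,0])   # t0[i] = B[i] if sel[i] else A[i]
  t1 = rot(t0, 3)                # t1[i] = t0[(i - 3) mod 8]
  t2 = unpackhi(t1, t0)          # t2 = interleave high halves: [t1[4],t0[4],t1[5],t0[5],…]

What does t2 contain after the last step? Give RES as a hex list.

RES = [ 0xe8  0x1e  0x11  0x78  0xf6  0x0c  0x1e  0xbd ]

  t0: ce e8 11 f6 1e 78 0c bd
  t1: 78 0c bd ce e8 11 f6 1e
  t2: e8 1e 11 78 f6 0c 1e bd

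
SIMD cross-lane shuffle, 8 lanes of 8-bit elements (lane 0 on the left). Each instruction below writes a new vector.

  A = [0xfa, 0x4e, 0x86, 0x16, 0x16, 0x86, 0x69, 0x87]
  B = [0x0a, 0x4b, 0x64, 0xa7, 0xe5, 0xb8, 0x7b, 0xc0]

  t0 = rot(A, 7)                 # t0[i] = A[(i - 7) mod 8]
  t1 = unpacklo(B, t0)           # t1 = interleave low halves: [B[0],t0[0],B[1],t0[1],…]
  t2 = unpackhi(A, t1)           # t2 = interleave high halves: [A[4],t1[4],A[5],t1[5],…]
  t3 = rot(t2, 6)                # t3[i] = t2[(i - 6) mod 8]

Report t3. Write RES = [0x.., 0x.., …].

RES = [ 0x86  0x16  0x69  0xa7  0x87  0x16  0x16  0x64 ]

  t0: 4e 86 16 16 86 69 87 fa
  t1: 0a 4e 4b 86 64 16 a7 16
  t2: 16 64 86 16 69 a7 87 16
  t3: 86 16 69 a7 87 16 16 64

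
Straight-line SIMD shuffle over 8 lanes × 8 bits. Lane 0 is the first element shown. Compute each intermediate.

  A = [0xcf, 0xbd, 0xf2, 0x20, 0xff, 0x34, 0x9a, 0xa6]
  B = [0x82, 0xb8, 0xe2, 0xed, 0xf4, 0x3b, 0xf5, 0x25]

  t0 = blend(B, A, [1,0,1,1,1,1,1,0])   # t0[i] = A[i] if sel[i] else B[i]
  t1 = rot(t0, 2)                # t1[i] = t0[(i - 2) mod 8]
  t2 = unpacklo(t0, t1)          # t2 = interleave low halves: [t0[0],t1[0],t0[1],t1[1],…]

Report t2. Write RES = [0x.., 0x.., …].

RES = [ 0xcf  0x9a  0xb8  0x25  0xf2  0xcf  0x20  0xb8 ]

  t0: cf b8 f2 20 ff 34 9a 25
  t1: 9a 25 cf b8 f2 20 ff 34
  t2: cf 9a b8 25 f2 cf 20 b8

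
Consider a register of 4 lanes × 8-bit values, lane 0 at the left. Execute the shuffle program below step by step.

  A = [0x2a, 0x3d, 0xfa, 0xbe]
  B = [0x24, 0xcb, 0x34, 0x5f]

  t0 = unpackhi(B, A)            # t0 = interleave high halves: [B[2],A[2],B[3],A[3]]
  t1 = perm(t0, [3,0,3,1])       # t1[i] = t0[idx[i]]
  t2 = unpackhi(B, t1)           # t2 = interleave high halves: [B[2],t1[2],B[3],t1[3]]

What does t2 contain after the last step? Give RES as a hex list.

→ t0 |34|fa|5f|be|
→ t1 |be|34|be|fa|
→ t2 |34|be|5f|fa|

RES = [0x34, 0xbe, 0x5f, 0xfa]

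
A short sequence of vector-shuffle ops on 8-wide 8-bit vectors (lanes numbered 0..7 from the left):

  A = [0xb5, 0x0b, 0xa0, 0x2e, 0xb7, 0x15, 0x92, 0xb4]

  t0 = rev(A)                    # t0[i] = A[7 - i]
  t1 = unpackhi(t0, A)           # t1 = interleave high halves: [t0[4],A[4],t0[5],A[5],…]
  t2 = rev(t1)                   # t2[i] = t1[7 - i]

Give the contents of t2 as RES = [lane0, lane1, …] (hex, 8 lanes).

RES = [ 0xb4  0xb5  0x92  0x0b  0x15  0xa0  0xb7  0x2e ]

t0 = [0xb4, 0x92, 0x15, 0xb7, 0x2e, 0xa0, 0x0b, 0xb5]
t1 = [0x2e, 0xb7, 0xa0, 0x15, 0x0b, 0x92, 0xb5, 0xb4]
t2 = [0xb4, 0xb5, 0x92, 0x0b, 0x15, 0xa0, 0xb7, 0x2e]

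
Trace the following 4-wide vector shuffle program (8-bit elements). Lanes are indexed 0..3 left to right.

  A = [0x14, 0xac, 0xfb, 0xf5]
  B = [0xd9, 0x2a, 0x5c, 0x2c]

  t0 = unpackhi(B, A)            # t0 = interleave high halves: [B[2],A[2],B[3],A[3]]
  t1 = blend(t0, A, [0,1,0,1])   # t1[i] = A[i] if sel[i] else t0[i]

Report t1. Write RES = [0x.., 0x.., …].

t0 = [0x5c, 0xfb, 0x2c, 0xf5]
t1 = [0x5c, 0xac, 0x2c, 0xf5]

RES = [ 0x5c  0xac  0x2c  0xf5 ]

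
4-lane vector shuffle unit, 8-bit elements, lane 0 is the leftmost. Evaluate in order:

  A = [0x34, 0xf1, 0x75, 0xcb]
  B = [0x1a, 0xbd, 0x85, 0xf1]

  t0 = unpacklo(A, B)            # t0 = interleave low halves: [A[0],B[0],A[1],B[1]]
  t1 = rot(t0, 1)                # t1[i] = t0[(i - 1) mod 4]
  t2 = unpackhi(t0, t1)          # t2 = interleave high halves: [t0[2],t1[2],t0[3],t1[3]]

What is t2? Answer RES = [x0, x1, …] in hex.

→ t0 |34|1a|f1|bd|
→ t1 |bd|34|1a|f1|
→ t2 |f1|1a|bd|f1|

RES = [ 0xf1  0x1a  0xbd  0xf1 ]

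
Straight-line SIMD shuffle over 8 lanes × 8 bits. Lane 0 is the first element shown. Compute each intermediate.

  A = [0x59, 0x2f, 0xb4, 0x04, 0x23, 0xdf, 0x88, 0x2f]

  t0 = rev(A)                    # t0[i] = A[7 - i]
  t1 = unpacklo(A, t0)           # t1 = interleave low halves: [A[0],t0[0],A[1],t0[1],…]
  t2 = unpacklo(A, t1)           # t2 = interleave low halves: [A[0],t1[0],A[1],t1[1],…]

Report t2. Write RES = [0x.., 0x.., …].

RES = [0x59, 0x59, 0x2f, 0x2f, 0xb4, 0x2f, 0x04, 0x88]

→ t0 |2f|88|df|23|04|b4|2f|59|
→ t1 |59|2f|2f|88|b4|df|04|23|
→ t2 |59|59|2f|2f|b4|2f|04|88|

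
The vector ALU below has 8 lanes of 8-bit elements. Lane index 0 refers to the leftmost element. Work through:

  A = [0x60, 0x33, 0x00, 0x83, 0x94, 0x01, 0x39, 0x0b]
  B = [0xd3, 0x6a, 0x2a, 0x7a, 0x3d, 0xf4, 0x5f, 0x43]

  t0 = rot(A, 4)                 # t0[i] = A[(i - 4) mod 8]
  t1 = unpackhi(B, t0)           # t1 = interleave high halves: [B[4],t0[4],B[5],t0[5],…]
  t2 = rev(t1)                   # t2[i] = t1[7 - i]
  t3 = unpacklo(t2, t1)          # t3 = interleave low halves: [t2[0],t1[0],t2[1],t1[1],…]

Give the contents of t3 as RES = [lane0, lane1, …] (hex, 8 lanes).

→ t0 |94|01|39|0b|60|33|00|83|
→ t1 |3d|60|f4|33|5f|00|43|83|
→ t2 |83|43|00|5f|33|f4|60|3d|
→ t3 |83|3d|43|60|00|f4|5f|33|

RES = [ 0x83  0x3d  0x43  0x60  0x00  0xf4  0x5f  0x33 ]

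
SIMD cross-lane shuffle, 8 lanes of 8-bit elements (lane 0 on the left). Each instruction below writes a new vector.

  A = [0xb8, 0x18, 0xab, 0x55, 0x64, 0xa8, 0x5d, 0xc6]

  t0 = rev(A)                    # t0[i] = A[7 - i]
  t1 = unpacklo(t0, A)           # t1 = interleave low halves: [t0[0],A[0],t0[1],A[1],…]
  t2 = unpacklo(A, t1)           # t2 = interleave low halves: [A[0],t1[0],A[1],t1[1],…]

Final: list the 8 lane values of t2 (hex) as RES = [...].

RES = [ 0xb8  0xc6  0x18  0xb8  0xab  0x5d  0x55  0x18 ]

  t0: c6 5d a8 64 55 ab 18 b8
  t1: c6 b8 5d 18 a8 ab 64 55
  t2: b8 c6 18 b8 ab 5d 55 18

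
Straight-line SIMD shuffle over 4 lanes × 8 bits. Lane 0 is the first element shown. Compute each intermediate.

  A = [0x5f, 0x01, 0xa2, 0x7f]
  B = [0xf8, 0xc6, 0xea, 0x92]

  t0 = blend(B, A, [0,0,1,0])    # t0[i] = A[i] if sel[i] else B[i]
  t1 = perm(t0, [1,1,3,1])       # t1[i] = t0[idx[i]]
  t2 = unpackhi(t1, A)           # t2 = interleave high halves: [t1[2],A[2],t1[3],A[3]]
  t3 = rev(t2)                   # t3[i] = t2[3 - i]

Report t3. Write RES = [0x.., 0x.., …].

t0 = [0xf8, 0xc6, 0xa2, 0x92]
t1 = [0xc6, 0xc6, 0x92, 0xc6]
t2 = [0x92, 0xa2, 0xc6, 0x7f]
t3 = [0x7f, 0xc6, 0xa2, 0x92]

RES = [ 0x7f  0xc6  0xa2  0x92 ]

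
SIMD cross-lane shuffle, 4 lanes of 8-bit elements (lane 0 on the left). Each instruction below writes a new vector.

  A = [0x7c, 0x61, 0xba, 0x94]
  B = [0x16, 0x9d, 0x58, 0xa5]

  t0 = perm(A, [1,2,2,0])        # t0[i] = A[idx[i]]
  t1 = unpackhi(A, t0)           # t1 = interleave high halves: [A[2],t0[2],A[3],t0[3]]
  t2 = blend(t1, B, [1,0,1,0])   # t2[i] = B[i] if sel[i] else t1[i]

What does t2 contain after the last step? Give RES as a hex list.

t0 = [0x61, 0xba, 0xba, 0x7c]
t1 = [0xba, 0xba, 0x94, 0x7c]
t2 = [0x16, 0xba, 0x58, 0x7c]

RES = [ 0x16  0xba  0x58  0x7c ]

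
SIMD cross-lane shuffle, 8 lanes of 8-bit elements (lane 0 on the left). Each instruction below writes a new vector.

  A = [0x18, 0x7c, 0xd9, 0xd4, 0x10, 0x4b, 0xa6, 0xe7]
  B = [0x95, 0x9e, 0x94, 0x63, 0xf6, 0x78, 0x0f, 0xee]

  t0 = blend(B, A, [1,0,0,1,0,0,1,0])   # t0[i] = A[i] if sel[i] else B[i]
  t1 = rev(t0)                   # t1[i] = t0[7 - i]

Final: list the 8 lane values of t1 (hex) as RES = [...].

RES = [0xee, 0xa6, 0x78, 0xf6, 0xd4, 0x94, 0x9e, 0x18]

  t0: 18 9e 94 d4 f6 78 a6 ee
  t1: ee a6 78 f6 d4 94 9e 18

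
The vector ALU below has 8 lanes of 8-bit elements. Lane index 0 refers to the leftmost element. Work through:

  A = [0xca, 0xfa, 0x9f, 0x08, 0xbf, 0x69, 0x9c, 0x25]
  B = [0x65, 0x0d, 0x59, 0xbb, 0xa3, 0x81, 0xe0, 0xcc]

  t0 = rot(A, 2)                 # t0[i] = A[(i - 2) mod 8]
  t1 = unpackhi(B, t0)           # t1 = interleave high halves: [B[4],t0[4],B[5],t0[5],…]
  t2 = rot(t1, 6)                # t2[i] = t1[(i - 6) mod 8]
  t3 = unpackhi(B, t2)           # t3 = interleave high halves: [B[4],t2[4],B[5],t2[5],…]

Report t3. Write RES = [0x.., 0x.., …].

→ t0 |9c|25|ca|fa|9f|08|bf|69|
→ t1 |a3|9f|81|08|e0|bf|cc|69|
→ t2 |81|08|e0|bf|cc|69|a3|9f|
→ t3 |a3|cc|81|69|e0|a3|cc|9f|

RES = [0xa3, 0xcc, 0x81, 0x69, 0xe0, 0xa3, 0xcc, 0x9f]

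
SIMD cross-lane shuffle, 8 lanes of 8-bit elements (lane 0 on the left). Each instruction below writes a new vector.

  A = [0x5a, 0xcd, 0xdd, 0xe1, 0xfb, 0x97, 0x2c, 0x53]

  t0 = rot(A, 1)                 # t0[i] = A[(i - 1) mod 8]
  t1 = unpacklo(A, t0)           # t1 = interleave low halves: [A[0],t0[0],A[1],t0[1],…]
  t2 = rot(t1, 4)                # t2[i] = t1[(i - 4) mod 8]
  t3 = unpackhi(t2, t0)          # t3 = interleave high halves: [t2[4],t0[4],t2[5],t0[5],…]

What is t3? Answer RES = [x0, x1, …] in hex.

RES = [0x5a, 0xe1, 0x53, 0xfb, 0xcd, 0x97, 0x5a, 0x2c]

t0 = [0x53, 0x5a, 0xcd, 0xdd, 0xe1, 0xfb, 0x97, 0x2c]
t1 = [0x5a, 0x53, 0xcd, 0x5a, 0xdd, 0xcd, 0xe1, 0xdd]
t2 = [0xdd, 0xcd, 0xe1, 0xdd, 0x5a, 0x53, 0xcd, 0x5a]
t3 = [0x5a, 0xe1, 0x53, 0xfb, 0xcd, 0x97, 0x5a, 0x2c]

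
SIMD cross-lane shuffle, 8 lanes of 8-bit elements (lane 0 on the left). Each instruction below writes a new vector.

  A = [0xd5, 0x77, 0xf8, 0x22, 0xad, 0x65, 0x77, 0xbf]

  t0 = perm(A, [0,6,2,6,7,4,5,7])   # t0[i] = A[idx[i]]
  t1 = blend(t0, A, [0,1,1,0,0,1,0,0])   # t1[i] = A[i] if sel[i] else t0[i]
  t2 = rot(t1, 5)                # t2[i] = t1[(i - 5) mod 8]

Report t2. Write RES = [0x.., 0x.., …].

t0 = [0xd5, 0x77, 0xf8, 0x77, 0xbf, 0xad, 0x65, 0xbf]
t1 = [0xd5, 0x77, 0xf8, 0x77, 0xbf, 0x65, 0x65, 0xbf]
t2 = [0x77, 0xbf, 0x65, 0x65, 0xbf, 0xd5, 0x77, 0xf8]

RES = [0x77, 0xbf, 0x65, 0x65, 0xbf, 0xd5, 0x77, 0xf8]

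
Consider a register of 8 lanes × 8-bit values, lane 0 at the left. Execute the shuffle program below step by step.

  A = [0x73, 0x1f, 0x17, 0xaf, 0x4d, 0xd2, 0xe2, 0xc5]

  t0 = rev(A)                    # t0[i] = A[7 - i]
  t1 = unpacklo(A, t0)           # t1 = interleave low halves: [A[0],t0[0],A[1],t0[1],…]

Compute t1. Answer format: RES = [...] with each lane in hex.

RES = [ 0x73  0xc5  0x1f  0xe2  0x17  0xd2  0xaf  0x4d ]

  t0: c5 e2 d2 4d af 17 1f 73
  t1: 73 c5 1f e2 17 d2 af 4d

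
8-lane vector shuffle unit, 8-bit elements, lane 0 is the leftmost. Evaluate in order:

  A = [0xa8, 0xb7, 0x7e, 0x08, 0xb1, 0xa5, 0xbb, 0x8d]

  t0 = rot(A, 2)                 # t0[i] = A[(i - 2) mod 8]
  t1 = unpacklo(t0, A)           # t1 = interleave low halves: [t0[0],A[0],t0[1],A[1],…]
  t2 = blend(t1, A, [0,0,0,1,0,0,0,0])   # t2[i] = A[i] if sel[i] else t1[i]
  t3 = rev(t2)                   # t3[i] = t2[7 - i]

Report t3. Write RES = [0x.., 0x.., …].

RES = [0x08, 0xb7, 0x7e, 0xa8, 0x08, 0x8d, 0xa8, 0xbb]

→ t0 |bb|8d|a8|b7|7e|08|b1|a5|
→ t1 |bb|a8|8d|b7|a8|7e|b7|08|
→ t2 |bb|a8|8d|08|a8|7e|b7|08|
→ t3 |08|b7|7e|a8|08|8d|a8|bb|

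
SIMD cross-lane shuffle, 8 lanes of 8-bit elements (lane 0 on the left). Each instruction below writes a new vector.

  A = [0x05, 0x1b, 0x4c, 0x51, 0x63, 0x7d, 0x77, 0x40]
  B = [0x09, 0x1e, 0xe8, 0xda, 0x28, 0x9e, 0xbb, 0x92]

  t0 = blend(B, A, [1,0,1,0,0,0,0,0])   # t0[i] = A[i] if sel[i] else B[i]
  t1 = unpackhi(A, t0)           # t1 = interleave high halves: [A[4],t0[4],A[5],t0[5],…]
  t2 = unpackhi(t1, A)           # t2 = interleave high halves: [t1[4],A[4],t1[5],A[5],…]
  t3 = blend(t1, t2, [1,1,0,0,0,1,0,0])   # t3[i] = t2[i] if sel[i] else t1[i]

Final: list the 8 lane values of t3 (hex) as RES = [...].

→ t0 |05|1e|4c|da|28|9e|bb|92|
→ t1 |63|28|7d|9e|77|bb|40|92|
→ t2 |77|63|bb|7d|40|77|92|40|
→ t3 |77|63|7d|9e|77|77|40|92|

RES = [ 0x77  0x63  0x7d  0x9e  0x77  0x77  0x40  0x92 ]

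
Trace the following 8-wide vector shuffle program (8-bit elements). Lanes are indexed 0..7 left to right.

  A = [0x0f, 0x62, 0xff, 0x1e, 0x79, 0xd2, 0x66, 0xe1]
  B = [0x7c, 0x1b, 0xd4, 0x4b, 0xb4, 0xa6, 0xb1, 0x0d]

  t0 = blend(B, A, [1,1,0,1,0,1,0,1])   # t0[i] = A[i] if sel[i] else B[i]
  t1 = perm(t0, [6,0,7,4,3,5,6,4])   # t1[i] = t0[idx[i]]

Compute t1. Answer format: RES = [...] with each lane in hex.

  t0: 0f 62 d4 1e b4 d2 b1 e1
  t1: b1 0f e1 b4 1e d2 b1 b4

RES = [ 0xb1  0x0f  0xe1  0xb4  0x1e  0xd2  0xb1  0xb4 ]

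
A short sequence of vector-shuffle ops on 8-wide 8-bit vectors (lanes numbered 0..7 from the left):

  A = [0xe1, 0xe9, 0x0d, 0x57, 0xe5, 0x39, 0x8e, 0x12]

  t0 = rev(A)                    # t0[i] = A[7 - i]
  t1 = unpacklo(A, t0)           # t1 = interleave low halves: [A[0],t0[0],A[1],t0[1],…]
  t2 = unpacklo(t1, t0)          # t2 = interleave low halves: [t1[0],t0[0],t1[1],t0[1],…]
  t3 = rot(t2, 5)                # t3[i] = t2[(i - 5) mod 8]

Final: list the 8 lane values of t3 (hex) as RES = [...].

→ t0 |12|8e|39|e5|57|0d|e9|e1|
→ t1 |e1|12|e9|8e|0d|39|57|e5|
→ t2 |e1|12|12|8e|e9|39|8e|e5|
→ t3 |8e|e9|39|8e|e5|e1|12|12|

RES = [0x8e, 0xe9, 0x39, 0x8e, 0xe5, 0xe1, 0x12, 0x12]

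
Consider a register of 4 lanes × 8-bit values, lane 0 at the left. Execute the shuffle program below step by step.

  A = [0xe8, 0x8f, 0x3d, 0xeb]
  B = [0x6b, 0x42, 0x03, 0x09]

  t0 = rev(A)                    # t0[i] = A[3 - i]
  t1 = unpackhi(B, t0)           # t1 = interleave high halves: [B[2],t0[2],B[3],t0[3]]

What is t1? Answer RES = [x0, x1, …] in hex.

RES = [0x03, 0x8f, 0x09, 0xe8]

t0 = [0xeb, 0x3d, 0x8f, 0xe8]
t1 = [0x03, 0x8f, 0x09, 0xe8]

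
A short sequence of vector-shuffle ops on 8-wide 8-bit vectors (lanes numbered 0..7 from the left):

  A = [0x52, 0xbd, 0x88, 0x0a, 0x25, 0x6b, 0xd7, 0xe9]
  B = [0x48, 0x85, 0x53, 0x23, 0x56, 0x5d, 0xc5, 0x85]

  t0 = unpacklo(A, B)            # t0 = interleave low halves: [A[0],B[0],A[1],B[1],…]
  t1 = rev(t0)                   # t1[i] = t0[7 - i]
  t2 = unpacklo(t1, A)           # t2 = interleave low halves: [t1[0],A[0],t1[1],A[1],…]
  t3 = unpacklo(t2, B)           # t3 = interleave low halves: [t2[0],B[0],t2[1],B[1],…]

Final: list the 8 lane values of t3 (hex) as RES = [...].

RES = [ 0x23  0x48  0x52  0x85  0x0a  0x53  0xbd  0x23 ]

t0 = [0x52, 0x48, 0xbd, 0x85, 0x88, 0x53, 0x0a, 0x23]
t1 = [0x23, 0x0a, 0x53, 0x88, 0x85, 0xbd, 0x48, 0x52]
t2 = [0x23, 0x52, 0x0a, 0xbd, 0x53, 0x88, 0x88, 0x0a]
t3 = [0x23, 0x48, 0x52, 0x85, 0x0a, 0x53, 0xbd, 0x23]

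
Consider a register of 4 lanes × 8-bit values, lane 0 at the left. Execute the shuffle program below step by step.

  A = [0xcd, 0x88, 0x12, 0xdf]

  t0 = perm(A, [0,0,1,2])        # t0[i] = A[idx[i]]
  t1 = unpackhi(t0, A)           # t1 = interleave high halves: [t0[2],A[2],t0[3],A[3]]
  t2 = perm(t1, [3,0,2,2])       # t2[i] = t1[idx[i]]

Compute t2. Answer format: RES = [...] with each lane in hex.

  t0: cd cd 88 12
  t1: 88 12 12 df
  t2: df 88 12 12

RES = [ 0xdf  0x88  0x12  0x12 ]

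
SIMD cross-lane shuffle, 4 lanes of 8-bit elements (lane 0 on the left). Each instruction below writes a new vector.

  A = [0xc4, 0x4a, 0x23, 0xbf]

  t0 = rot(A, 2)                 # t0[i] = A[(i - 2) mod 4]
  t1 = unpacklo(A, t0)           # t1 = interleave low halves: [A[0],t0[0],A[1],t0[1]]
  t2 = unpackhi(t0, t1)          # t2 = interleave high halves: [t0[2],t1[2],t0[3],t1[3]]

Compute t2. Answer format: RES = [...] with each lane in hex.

→ t0 |23|bf|c4|4a|
→ t1 |c4|23|4a|bf|
→ t2 |c4|4a|4a|bf|

RES = [0xc4, 0x4a, 0x4a, 0xbf]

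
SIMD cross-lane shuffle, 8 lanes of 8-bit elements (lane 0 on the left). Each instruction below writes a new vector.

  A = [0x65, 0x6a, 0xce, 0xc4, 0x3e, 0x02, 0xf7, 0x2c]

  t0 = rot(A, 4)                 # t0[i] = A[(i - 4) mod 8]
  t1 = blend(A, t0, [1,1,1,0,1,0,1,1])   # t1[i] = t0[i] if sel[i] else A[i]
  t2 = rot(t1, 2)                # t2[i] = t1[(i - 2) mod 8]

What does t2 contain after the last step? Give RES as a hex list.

RES = [0xce, 0xc4, 0x3e, 0x02, 0xf7, 0xc4, 0x65, 0x02]

→ t0 |3e|02|f7|2c|65|6a|ce|c4|
→ t1 |3e|02|f7|c4|65|02|ce|c4|
→ t2 |ce|c4|3e|02|f7|c4|65|02|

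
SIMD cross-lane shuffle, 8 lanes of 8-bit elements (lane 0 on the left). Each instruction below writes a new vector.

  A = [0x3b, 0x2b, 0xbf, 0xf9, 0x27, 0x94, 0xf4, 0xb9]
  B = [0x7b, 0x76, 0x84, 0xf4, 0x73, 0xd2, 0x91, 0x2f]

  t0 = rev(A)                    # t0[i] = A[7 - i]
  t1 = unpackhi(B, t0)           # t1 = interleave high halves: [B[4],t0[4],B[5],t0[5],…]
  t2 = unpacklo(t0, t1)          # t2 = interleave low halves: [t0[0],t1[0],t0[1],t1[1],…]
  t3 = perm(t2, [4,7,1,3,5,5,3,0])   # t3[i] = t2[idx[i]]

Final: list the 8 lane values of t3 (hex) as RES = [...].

→ t0 |b9|f4|94|27|f9|bf|2b|3b|
→ t1 |73|f9|d2|bf|91|2b|2f|3b|
→ t2 |b9|73|f4|f9|94|d2|27|bf|
→ t3 |94|bf|73|f9|d2|d2|f9|b9|

RES = [0x94, 0xbf, 0x73, 0xf9, 0xd2, 0xd2, 0xf9, 0xb9]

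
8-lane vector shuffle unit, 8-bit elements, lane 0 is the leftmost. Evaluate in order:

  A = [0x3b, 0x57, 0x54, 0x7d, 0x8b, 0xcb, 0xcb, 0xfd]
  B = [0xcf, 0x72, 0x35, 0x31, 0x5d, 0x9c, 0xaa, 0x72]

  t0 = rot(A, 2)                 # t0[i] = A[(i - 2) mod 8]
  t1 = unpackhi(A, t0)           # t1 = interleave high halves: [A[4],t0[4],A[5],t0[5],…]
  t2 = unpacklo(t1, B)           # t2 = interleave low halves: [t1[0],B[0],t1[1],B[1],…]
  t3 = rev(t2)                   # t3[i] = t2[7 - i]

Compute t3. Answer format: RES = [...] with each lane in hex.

RES = [0x31, 0x7d, 0x35, 0xcb, 0x72, 0x54, 0xcf, 0x8b]

  t0: cb fd 3b 57 54 7d 8b cb
  t1: 8b 54 cb 7d cb 8b fd cb
  t2: 8b cf 54 72 cb 35 7d 31
  t3: 31 7d 35 cb 72 54 cf 8b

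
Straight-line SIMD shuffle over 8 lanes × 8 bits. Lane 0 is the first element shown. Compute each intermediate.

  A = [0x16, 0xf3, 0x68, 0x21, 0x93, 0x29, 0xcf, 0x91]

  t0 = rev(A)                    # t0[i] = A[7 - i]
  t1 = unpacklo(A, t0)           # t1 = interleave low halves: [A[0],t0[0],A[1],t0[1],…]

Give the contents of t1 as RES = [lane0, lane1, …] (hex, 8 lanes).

  t0: 91 cf 29 93 21 68 f3 16
  t1: 16 91 f3 cf 68 29 21 93

RES = [0x16, 0x91, 0xf3, 0xcf, 0x68, 0x29, 0x21, 0x93]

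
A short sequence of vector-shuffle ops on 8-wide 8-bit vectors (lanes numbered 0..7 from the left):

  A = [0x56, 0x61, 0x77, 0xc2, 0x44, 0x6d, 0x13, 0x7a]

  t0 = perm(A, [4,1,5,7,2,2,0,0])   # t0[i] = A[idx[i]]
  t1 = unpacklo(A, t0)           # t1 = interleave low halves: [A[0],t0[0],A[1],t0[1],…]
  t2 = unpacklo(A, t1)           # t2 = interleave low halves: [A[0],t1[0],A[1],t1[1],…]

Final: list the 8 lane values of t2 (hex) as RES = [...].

→ t0 |44|61|6d|7a|77|77|56|56|
→ t1 |56|44|61|61|77|6d|c2|7a|
→ t2 |56|56|61|44|77|61|c2|61|

RES = [0x56, 0x56, 0x61, 0x44, 0x77, 0x61, 0xc2, 0x61]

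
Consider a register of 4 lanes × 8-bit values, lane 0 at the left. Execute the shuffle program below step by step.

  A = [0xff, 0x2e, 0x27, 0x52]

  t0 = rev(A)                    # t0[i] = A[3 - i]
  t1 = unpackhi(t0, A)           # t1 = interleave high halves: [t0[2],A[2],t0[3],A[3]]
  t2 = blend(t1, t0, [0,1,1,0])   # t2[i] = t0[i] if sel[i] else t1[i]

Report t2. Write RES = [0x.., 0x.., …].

RES = [0x2e, 0x27, 0x2e, 0x52]

  t0: 52 27 2e ff
  t1: 2e 27 ff 52
  t2: 2e 27 2e 52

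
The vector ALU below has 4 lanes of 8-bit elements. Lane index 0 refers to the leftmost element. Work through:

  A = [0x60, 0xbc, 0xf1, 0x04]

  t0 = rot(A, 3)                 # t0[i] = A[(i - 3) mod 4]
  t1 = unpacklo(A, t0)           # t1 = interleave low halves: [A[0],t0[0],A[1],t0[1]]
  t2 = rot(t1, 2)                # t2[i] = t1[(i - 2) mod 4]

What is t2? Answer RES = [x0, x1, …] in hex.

t0 = [0xbc, 0xf1, 0x04, 0x60]
t1 = [0x60, 0xbc, 0xbc, 0xf1]
t2 = [0xbc, 0xf1, 0x60, 0xbc]

RES = [ 0xbc  0xf1  0x60  0xbc ]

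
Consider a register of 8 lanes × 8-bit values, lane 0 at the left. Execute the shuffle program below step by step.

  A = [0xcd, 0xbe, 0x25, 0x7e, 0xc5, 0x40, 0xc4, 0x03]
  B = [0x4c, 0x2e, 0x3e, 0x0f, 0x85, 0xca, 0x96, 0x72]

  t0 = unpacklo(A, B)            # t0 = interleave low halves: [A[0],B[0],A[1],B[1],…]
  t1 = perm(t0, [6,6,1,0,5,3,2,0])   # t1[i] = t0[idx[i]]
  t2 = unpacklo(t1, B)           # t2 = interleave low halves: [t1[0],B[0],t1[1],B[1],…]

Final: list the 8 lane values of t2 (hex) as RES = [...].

t0 = [0xcd, 0x4c, 0xbe, 0x2e, 0x25, 0x3e, 0x7e, 0x0f]
t1 = [0x7e, 0x7e, 0x4c, 0xcd, 0x3e, 0x2e, 0xbe, 0xcd]
t2 = [0x7e, 0x4c, 0x7e, 0x2e, 0x4c, 0x3e, 0xcd, 0x0f]

RES = [0x7e, 0x4c, 0x7e, 0x2e, 0x4c, 0x3e, 0xcd, 0x0f]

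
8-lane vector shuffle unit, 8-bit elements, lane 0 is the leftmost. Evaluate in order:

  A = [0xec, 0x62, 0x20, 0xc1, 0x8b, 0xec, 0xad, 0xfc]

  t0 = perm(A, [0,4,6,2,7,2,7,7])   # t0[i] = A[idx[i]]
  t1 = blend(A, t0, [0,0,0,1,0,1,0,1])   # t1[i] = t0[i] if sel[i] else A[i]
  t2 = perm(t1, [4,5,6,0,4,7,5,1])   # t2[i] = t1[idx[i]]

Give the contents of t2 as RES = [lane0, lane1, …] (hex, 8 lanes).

RES = [ 0x8b  0x20  0xad  0xec  0x8b  0xfc  0x20  0x62 ]

t0 = [0xec, 0x8b, 0xad, 0x20, 0xfc, 0x20, 0xfc, 0xfc]
t1 = [0xec, 0x62, 0x20, 0x20, 0x8b, 0x20, 0xad, 0xfc]
t2 = [0x8b, 0x20, 0xad, 0xec, 0x8b, 0xfc, 0x20, 0x62]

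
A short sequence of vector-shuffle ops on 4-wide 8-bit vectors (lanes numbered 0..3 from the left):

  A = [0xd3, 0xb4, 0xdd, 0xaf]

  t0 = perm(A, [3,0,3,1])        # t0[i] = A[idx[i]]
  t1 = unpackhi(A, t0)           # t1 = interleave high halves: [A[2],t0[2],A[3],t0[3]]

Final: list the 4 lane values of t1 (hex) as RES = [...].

RES = [0xdd, 0xaf, 0xaf, 0xb4]

→ t0 |af|d3|af|b4|
→ t1 |dd|af|af|b4|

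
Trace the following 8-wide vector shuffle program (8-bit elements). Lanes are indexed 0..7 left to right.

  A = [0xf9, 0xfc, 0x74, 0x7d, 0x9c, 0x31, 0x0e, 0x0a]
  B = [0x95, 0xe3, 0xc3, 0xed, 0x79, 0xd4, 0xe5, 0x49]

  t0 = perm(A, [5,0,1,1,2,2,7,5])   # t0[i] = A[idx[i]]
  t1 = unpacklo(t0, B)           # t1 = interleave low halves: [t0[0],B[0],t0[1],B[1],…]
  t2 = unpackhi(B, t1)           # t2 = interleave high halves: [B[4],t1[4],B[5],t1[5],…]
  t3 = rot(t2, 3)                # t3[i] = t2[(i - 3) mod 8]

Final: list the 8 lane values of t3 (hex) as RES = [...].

t0 = [0x31, 0xf9, 0xfc, 0xfc, 0x74, 0x74, 0x0a, 0x31]
t1 = [0x31, 0x95, 0xf9, 0xe3, 0xfc, 0xc3, 0xfc, 0xed]
t2 = [0x79, 0xfc, 0xd4, 0xc3, 0xe5, 0xfc, 0x49, 0xed]
t3 = [0xfc, 0x49, 0xed, 0x79, 0xfc, 0xd4, 0xc3, 0xe5]

RES = [ 0xfc  0x49  0xed  0x79  0xfc  0xd4  0xc3  0xe5 ]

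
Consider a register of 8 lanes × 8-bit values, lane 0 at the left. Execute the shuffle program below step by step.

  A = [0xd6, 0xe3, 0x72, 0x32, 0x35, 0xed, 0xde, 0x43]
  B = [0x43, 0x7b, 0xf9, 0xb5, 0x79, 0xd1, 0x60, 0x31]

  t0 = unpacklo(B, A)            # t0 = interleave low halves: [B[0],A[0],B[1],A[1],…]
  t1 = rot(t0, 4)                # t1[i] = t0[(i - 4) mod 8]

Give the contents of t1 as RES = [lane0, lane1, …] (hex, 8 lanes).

RES = [0xf9, 0x72, 0xb5, 0x32, 0x43, 0xd6, 0x7b, 0xe3]

  t0: 43 d6 7b e3 f9 72 b5 32
  t1: f9 72 b5 32 43 d6 7b e3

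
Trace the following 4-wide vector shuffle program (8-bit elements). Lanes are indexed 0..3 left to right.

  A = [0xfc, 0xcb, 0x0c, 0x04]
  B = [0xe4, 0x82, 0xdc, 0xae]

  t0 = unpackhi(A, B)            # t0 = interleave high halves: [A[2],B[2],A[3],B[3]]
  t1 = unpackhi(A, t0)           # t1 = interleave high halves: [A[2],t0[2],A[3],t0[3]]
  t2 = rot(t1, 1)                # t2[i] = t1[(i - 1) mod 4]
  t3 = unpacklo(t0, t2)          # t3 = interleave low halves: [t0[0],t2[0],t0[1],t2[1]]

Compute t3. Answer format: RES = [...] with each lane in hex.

t0 = [0x0c, 0xdc, 0x04, 0xae]
t1 = [0x0c, 0x04, 0x04, 0xae]
t2 = [0xae, 0x0c, 0x04, 0x04]
t3 = [0x0c, 0xae, 0xdc, 0x0c]

RES = [0x0c, 0xae, 0xdc, 0x0c]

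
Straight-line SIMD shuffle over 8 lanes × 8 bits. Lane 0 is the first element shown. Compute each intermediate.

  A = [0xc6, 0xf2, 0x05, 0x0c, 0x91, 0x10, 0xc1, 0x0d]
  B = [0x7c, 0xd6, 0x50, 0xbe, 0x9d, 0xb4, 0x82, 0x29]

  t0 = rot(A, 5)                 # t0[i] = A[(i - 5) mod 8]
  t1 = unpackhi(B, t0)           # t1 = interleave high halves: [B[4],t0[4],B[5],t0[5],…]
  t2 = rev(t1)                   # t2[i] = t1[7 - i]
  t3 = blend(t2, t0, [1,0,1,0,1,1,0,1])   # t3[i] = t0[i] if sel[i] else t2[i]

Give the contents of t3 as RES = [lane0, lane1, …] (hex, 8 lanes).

RES = [0x0c, 0x29, 0x10, 0x82, 0x0d, 0xc6, 0x0d, 0x05]

  t0: 0c 91 10 c1 0d c6 f2 05
  t1: 9d 0d b4 c6 82 f2 29 05
  t2: 05 29 f2 82 c6 b4 0d 9d
  t3: 0c 29 10 82 0d c6 0d 05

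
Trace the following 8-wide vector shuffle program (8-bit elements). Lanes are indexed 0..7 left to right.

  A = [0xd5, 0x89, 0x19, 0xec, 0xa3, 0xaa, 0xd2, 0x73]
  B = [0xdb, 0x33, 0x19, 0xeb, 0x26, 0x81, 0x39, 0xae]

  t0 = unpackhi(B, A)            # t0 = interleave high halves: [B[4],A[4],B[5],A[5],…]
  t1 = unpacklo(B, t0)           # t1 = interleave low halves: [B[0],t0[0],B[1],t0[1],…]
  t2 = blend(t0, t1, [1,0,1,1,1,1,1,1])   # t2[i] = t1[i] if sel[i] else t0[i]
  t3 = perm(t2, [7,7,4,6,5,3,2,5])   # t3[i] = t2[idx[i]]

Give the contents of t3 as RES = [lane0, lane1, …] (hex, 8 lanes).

RES = [0xaa, 0xaa, 0x19, 0xeb, 0x81, 0xa3, 0x33, 0x81]

→ t0 |26|a3|81|aa|39|d2|ae|73|
→ t1 |db|26|33|a3|19|81|eb|aa|
→ t2 |db|a3|33|a3|19|81|eb|aa|
→ t3 |aa|aa|19|eb|81|a3|33|81|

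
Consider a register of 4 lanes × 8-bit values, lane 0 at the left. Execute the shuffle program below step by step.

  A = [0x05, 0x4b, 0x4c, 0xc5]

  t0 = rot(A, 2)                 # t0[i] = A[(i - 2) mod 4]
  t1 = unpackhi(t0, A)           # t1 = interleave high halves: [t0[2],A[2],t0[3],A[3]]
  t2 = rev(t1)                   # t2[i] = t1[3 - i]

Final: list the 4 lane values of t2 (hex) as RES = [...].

  t0: 4c c5 05 4b
  t1: 05 4c 4b c5
  t2: c5 4b 4c 05

RES = [0xc5, 0x4b, 0x4c, 0x05]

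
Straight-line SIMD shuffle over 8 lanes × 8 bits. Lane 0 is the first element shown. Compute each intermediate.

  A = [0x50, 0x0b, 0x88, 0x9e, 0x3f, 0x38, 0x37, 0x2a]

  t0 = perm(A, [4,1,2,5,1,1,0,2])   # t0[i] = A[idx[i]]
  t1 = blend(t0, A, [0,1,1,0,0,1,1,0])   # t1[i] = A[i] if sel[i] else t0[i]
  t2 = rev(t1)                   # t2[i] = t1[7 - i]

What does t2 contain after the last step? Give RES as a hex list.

RES = [0x88, 0x37, 0x38, 0x0b, 0x38, 0x88, 0x0b, 0x3f]

t0 = [0x3f, 0x0b, 0x88, 0x38, 0x0b, 0x0b, 0x50, 0x88]
t1 = [0x3f, 0x0b, 0x88, 0x38, 0x0b, 0x38, 0x37, 0x88]
t2 = [0x88, 0x37, 0x38, 0x0b, 0x38, 0x88, 0x0b, 0x3f]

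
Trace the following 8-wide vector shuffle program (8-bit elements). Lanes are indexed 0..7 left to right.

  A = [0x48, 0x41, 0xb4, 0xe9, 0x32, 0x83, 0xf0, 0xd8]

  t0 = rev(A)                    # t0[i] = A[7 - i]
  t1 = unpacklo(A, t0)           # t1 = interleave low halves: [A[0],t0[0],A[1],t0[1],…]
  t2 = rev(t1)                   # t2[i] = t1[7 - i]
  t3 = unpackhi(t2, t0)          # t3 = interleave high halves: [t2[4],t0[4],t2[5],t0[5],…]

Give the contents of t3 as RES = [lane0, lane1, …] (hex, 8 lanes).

RES = [ 0xf0  0xe9  0x41  0xb4  0xd8  0x41  0x48  0x48 ]

→ t0 |d8|f0|83|32|e9|b4|41|48|
→ t1 |48|d8|41|f0|b4|83|e9|32|
→ t2 |32|e9|83|b4|f0|41|d8|48|
→ t3 |f0|e9|41|b4|d8|41|48|48|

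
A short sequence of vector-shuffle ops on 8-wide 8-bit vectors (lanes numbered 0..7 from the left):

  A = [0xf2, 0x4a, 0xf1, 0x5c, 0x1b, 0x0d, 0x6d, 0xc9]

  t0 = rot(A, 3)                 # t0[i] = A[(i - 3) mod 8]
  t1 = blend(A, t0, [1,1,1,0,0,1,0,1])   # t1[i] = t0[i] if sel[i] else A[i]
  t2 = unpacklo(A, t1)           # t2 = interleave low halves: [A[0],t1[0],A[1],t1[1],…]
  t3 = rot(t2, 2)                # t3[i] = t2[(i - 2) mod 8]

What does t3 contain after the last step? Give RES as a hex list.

t0 = [0x0d, 0x6d, 0xc9, 0xf2, 0x4a, 0xf1, 0x5c, 0x1b]
t1 = [0x0d, 0x6d, 0xc9, 0x5c, 0x1b, 0xf1, 0x6d, 0x1b]
t2 = [0xf2, 0x0d, 0x4a, 0x6d, 0xf1, 0xc9, 0x5c, 0x5c]
t3 = [0x5c, 0x5c, 0xf2, 0x0d, 0x4a, 0x6d, 0xf1, 0xc9]

RES = [ 0x5c  0x5c  0xf2  0x0d  0x4a  0x6d  0xf1  0xc9 ]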